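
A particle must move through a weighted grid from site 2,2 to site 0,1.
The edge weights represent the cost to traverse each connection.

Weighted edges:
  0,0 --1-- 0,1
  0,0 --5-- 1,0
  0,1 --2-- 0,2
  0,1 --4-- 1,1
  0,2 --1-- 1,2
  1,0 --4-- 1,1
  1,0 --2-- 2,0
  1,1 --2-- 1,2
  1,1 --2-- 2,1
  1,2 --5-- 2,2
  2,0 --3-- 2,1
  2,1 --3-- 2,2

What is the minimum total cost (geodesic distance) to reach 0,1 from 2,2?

Shortest path: 2,2 → 1,2 → 0,2 → 0,1, total weight = 8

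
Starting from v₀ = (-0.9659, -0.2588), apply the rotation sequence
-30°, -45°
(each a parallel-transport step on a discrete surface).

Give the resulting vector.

Total rotation: (-30°) + (-45°) = -75°. Final vector: (-0.5000, 0.8660)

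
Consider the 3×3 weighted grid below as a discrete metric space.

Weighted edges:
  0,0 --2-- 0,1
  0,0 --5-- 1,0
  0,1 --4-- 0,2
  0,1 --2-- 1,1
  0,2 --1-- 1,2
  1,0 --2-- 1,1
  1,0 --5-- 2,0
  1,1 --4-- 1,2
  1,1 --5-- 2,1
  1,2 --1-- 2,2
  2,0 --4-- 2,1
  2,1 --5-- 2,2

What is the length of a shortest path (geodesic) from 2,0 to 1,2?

Shortest path: 2,0 → 2,1 → 2,2 → 1,2, total weight = 10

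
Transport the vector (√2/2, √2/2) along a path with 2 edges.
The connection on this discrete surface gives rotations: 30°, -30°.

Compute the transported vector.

Total rotation: 30° + (-30°) = 0°. Final vector: (0.7071, 0.7071)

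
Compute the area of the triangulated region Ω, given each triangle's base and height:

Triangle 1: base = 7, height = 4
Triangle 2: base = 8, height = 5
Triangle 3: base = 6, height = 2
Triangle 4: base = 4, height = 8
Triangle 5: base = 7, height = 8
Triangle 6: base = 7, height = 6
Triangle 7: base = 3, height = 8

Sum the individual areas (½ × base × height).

(1/2)×7×4 + (1/2)×8×5 + (1/2)×6×2 + (1/2)×4×8 + (1/2)×7×8 + (1/2)×7×6 + (1/2)×3×8 = 117.0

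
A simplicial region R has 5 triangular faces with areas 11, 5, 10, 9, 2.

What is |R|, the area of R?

11 + 5 + 10 + 9 + 2 = 37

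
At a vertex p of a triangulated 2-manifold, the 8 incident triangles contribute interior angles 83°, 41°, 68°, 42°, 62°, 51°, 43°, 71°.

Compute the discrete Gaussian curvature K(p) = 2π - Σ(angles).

Sum of angles = 461°. K = 360° - 461° = -101° = -101π/180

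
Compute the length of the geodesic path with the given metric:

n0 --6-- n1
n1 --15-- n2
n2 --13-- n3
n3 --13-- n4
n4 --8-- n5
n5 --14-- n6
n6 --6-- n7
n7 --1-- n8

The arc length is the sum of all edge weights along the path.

Arc length = 6 + 15 + 13 + 13 + 8 + 14 + 6 + 1 = 76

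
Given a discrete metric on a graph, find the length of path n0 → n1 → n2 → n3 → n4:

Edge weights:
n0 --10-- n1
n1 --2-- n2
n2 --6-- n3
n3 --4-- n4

Arc length = 10 + 2 + 6 + 4 = 22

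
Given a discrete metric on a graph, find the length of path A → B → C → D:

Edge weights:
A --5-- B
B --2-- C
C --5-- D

Arc length = 5 + 2 + 5 = 12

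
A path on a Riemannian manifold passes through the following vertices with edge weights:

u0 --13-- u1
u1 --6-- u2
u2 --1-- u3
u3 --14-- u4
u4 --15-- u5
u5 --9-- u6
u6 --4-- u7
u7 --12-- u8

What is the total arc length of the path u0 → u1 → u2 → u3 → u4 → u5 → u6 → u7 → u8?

Arc length = 13 + 6 + 1 + 14 + 15 + 9 + 4 + 12 = 74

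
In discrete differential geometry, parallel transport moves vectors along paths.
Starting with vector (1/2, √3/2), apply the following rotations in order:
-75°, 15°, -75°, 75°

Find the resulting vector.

Total rotation: (-75°) + 15° + (-75°) + 75° = -60°. Final vector: (1, 0)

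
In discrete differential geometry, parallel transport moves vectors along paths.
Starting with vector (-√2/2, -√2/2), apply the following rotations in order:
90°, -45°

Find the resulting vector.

Total rotation: 90° + (-45°) = 45°. Final vector: (0, -1)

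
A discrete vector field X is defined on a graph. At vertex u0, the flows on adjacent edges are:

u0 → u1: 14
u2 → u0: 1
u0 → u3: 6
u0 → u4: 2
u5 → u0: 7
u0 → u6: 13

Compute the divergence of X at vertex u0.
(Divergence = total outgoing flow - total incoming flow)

Divergence = sum of outgoing flows = 14 + (-1) + 6 + 2 + (-7) + 13 = 27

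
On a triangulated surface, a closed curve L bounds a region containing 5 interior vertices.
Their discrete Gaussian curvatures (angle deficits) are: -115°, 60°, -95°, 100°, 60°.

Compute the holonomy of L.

Holonomy = total enclosed curvature = (-115°) + 60° + (-95°) + 100° + 60° = 10°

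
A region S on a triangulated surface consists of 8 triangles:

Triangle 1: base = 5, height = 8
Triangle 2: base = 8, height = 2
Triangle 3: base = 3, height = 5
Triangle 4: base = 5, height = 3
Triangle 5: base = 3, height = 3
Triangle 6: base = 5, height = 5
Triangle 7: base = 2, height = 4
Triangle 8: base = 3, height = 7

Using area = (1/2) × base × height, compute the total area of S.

(1/2)×5×8 + (1/2)×8×2 + (1/2)×3×5 + (1/2)×5×3 + (1/2)×3×3 + (1/2)×5×5 + (1/2)×2×4 + (1/2)×3×7 = 74.5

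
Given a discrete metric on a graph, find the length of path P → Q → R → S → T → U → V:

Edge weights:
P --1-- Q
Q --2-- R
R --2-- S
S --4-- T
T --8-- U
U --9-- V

Arc length = 1 + 2 + 2 + 4 + 8 + 9 = 26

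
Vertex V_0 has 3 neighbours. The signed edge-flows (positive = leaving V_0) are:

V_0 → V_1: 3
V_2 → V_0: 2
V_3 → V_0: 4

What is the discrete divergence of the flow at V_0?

Divergence = sum of outgoing flows = 3 + (-2) + (-4) = -3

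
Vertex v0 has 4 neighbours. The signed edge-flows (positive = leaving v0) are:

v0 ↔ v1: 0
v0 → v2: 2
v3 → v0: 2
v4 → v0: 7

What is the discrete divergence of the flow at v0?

Divergence = sum of outgoing flows = 0 + 2 + (-2) + (-7) = -7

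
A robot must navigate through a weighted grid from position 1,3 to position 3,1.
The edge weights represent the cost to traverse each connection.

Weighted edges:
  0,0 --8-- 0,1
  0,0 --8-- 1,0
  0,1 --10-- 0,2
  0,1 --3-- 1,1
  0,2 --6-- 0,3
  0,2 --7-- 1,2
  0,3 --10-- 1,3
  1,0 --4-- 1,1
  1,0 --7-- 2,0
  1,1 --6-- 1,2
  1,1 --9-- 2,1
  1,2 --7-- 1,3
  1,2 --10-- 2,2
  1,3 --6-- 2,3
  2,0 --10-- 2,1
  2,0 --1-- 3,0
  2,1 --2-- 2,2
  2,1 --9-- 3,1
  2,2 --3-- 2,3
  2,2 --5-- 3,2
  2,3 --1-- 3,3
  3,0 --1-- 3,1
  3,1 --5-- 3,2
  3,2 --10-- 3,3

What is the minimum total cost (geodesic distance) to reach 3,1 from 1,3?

Shortest path: 1,3 → 2,3 → 2,2 → 3,2 → 3,1, total weight = 19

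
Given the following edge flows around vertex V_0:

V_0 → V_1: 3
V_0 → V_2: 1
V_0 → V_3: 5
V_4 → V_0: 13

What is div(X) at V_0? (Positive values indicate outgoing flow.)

Divergence = sum of outgoing flows = 3 + 1 + 5 + (-13) = -4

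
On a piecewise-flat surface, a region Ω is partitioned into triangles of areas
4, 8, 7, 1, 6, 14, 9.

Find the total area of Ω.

4 + 8 + 7 + 1 + 6 + 14 + 9 = 49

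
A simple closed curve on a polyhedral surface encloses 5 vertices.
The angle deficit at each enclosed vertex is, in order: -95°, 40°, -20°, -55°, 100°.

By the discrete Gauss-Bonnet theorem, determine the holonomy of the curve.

Holonomy = total enclosed curvature = (-95°) + 40° + (-20°) + (-55°) + 100° = -30°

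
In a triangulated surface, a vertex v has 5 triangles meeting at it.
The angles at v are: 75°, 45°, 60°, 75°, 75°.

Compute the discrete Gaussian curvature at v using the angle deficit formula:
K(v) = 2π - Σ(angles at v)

Sum of angles = 330°. K = 360° - 330° = 30° = π/6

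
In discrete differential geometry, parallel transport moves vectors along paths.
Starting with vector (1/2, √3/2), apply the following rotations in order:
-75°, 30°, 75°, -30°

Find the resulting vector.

Total rotation: (-75°) + 30° + 75° + (-30°) = 0°. Final vector: (0.5000, 0.8660)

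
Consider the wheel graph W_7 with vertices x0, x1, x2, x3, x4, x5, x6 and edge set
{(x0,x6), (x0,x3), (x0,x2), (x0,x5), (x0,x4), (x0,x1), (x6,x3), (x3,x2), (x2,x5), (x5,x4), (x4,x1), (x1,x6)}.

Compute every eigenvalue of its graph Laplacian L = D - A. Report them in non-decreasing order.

The wheel W_7 is the join K_1 ∨ C_6 (a hub joined to every vertex of a cycle of length 6). For a join G ∨ H (G on p vertices, H on q vertices) the Laplacian spectrum is 0, p+q, the eigenvalues of L(G) other than one 0 each shifted by +q, and the eigenvalues of L(H) other than one 0 each shifted by +p. With G = K_1 (p = 1, nothing left after dropping its 0) and H = C_6 (q = 6, eigenvalues 2 − 2cos(2πk/6), k = 0, …, 5; drop k = 0), the spectrum of W_7 is 0, 7, and 1 + (2 − 2cos(2πk/6)) = 3 − 2cos(2πk/6) for k = 1, …, 5:
k=1: 3 − 2cos(π/3) = 2.0; k=2: 3 − 2cos(2π/3) = 4.0; k=3: 3 − 2cos(π) = 5.0; k=4: 3 − 2cos(4π/3) = 4.0; k=5: 3 − 2cos(5π/3) = 2.0.
Laplacian eigenvalues (increasing order): [0.0, 2.0, 2.0, 4.0, 4.0, 5.0, 7.0]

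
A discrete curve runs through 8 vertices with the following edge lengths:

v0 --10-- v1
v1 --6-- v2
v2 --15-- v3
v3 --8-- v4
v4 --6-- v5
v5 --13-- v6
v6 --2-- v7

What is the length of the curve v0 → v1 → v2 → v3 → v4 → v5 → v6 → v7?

Arc length = 10 + 6 + 15 + 8 + 6 + 13 + 2 = 60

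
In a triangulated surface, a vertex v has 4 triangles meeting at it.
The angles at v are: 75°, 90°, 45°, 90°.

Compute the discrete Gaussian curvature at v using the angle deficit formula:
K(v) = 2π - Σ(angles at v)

Sum of angles = 300°. K = 360° - 300° = 60° = π/3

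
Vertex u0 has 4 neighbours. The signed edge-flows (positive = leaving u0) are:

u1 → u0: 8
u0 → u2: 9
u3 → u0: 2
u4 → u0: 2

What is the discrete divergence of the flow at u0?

Divergence = sum of outgoing flows = (-8) + 9 + (-2) + (-2) = -3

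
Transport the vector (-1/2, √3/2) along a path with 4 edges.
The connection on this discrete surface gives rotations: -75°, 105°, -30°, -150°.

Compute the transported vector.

Total rotation: (-75°) + 105° + (-30°) + (-150°) = -150°. Final vector: (0.8660, -0.5000)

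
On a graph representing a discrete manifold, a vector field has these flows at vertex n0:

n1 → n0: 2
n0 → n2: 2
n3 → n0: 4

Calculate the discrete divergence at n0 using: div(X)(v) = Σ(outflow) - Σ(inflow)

Divergence = sum of outgoing flows = (-2) + 2 + (-4) = -4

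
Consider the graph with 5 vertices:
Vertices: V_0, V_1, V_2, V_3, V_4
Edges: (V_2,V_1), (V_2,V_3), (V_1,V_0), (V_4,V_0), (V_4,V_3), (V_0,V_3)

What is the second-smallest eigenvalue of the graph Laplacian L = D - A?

Degrees: deg(V_0) = 3, deg(V_1) = 2, deg(V_2) = 2, deg(V_3) = 3, deg(V_4) = 2.
L = D − A with rows/columns ordered (V_0, V_1, V_2, V_3, V_4):
  [ 3, -1,  0, -1, -1]
  [-1,  2, -1,  0,  0]
  [ 0, -1,  2, -1,  0]
  [-1,  0, -1,  3, -1]
  [-1,  0,  0, -1,  2]
Characteristic polynomial: det(λI − L) = λ(λ² − 5λ + 5)(λ² − 7λ + 11).
Roots: λ = 0; (λ² − 5λ + 5) = 0 ⇒ λ = (5 ± √5)/2 ≈ 1.382, 3.618; (λ² − 7λ + 11) = 0 ⇒ λ = (7 ± √5)/2 ≈ 2.382, 4.618.
(Check: the roots sum (with multiplicity) to 12, matching trace L = Σdeg = 2·6 = 12.)
Laplacian eigenvalues: [0.0, 1.382, 2.382, 3.618, 4.618]. Algebraic connectivity (smallest non-zero eigenvalue) = 1.382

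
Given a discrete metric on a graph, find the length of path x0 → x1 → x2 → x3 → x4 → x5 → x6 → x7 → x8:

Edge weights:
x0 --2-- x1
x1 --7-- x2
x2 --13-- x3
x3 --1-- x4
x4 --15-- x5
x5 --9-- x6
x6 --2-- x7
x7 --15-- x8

Arc length = 2 + 7 + 13 + 1 + 15 + 9 + 2 + 15 = 64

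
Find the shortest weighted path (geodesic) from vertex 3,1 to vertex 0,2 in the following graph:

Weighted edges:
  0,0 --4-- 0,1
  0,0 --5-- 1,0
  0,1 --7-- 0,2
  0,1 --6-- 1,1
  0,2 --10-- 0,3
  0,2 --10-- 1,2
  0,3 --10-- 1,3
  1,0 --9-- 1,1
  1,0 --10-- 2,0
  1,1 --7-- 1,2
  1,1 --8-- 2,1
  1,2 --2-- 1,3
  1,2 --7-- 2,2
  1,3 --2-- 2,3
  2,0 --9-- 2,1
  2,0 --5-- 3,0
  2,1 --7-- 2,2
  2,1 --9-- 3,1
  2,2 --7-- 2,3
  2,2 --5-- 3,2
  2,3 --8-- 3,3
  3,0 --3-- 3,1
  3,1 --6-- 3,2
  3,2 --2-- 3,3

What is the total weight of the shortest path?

Shortest path: 3,1 → 3,2 → 2,2 → 1,2 → 0,2, total weight = 28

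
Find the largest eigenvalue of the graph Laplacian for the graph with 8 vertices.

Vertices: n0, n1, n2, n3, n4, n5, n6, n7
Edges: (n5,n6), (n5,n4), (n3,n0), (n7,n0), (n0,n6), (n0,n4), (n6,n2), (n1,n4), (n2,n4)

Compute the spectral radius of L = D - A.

Degrees: deg(n0) = 4, deg(n1) = 1, deg(n2) = 2, deg(n3) = 1, deg(n4) = 4, deg(n5) = 2, deg(n6) = 3, deg(n7) = 1.
L = D − A with rows/columns ordered (n0, n1, n2, n3, n4, n5, n6, n7):
  [ 4,  0,  0, -1, -1,  0, -1, -1]
  [ 0,  1,  0,  0, -1,  0,  0,  0]
  [ 0,  0,  2,  0, -1,  0, -1,  0]
  [-1,  0,  0,  1,  0,  0,  0,  0]
  [-1, -1, -1,  0,  4, -1,  0,  0]
  [ 0,  0,  0,  0, -1,  2, -1,  0]
  [-1,  0, -1,  0,  0, -1,  3,  0]
  [-1,  0,  0,  0,  0,  0,  0,  1]
Characteristic polynomial: det(λI − L) = λ(λ² − 4λ + 2)(λ − 1)²(λ − 2)(λ − 4)(λ − 6).
Roots: λ = 0; (λ² − 4λ + 2) = 0 ⇒ λ = 2 ± √2 ≈ 0.5858, 3.4142; (λ − 1) = 0 ⇒ λ = 1 (multiplicity 2); (λ − 2) = 0 ⇒ λ = 2; (λ − 4) = 0 ⇒ λ = 4; (λ − 6) = 0 ⇒ λ = 6.
(Check: the roots sum (with multiplicity) to 18, matching trace L = Σdeg = 2·9 = 18.)
Laplacian eigenvalues: [0.0, 0.5858, 1.0, 1.0, 2.0, 3.4142, 4.0, 6.0]. Largest eigenvalue (spectral radius) = 6.0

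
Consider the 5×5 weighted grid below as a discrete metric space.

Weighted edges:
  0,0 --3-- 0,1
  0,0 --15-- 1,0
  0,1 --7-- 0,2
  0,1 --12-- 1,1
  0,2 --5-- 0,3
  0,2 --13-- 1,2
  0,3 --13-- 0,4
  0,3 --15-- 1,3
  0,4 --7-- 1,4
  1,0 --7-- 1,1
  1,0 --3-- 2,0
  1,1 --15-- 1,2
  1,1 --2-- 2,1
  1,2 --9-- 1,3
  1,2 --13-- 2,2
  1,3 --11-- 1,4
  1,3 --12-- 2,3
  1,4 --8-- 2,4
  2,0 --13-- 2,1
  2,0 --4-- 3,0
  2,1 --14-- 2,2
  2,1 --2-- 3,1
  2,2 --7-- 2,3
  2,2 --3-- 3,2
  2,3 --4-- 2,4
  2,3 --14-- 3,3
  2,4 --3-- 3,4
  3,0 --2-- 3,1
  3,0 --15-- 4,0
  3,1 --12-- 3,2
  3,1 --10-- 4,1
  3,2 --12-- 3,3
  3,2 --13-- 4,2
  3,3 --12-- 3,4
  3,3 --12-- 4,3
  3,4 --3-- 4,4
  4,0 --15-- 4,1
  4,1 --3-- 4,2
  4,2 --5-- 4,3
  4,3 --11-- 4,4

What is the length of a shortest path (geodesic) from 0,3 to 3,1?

Shortest path: 0,3 → 0,2 → 0,1 → 1,1 → 2,1 → 3,1, total weight = 28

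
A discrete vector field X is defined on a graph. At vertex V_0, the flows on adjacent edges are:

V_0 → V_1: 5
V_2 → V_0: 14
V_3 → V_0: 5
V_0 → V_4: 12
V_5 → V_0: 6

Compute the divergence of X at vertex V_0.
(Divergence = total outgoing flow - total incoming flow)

Divergence = sum of outgoing flows = 5 + (-14) + (-5) + 12 + (-6) = -8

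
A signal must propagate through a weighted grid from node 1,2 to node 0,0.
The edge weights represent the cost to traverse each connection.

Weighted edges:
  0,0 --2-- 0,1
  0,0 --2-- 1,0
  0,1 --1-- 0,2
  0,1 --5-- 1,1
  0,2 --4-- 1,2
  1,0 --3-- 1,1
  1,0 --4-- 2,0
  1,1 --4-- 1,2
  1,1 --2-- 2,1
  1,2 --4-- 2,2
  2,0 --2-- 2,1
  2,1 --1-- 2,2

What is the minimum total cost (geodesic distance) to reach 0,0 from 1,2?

Shortest path: 1,2 → 0,2 → 0,1 → 0,0, total weight = 7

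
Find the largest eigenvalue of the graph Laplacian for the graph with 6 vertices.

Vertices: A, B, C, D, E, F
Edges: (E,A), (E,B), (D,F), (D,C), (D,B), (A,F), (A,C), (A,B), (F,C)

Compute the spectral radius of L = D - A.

Degrees: deg(A) = 4, deg(B) = 3, deg(C) = 3, deg(D) = 3, deg(E) = 2, deg(F) = 3.
L = D − A with rows/columns ordered (A, B, C, D, E, F):
  [ 4, -1, -1,  0, -1, -1]
  [-1,  3,  0, -1, -1,  0]
  [-1,  0,  3, -1,  0, -1]
  [ 0, -1, -1,  3,  0, -1]
  [-1, -1,  0,  0,  2,  0]
  [-1,  0, -1, -1,  0,  3]
Characteristic polynomial: det(λI − L) = λ(λ² − 7λ + 8)(λ − 3)(λ − 4)².
Roots: λ = 0; (λ² − 7λ + 8) = 0 ⇒ λ = (7 ± √17)/2 ≈ 1.4384, 5.5616; (λ − 3) = 0 ⇒ λ = 3; (λ − 4) = 0 ⇒ λ = 4 (multiplicity 2).
(Check: the roots sum (with multiplicity) to 18, matching trace L = Σdeg = 2·9 = 18.)
Laplacian eigenvalues: [0.0, 1.4384, 3.0, 4.0, 4.0, 5.5616]. Largest eigenvalue (spectral radius) = 5.5616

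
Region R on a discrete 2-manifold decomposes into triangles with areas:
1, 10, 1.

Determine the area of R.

1 + 10 + 1 = 12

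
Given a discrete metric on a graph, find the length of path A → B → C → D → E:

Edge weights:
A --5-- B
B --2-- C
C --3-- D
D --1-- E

Arc length = 5 + 2 + 3 + 1 = 11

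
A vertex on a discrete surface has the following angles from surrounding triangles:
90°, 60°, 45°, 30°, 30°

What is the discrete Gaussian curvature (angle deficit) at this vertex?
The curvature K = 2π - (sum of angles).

Sum of angles = 255°. K = 360° - 255° = 105°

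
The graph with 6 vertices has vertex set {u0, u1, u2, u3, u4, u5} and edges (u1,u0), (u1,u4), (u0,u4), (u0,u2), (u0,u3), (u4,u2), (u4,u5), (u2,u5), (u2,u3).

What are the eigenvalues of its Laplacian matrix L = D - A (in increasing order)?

Degrees: deg(u0) = 4, deg(u1) = 2, deg(u2) = 4, deg(u3) = 2, deg(u4) = 4, deg(u5) = 2.
L = D − A with rows/columns ordered (u0, u1, u2, u3, u4, u5):
  [ 4, -1, -1, -1, -1,  0]
  [-1,  2,  0,  0, -1,  0]
  [-1,  0,  4, -1, -1, -1]
  [-1,  0, -1,  2,  0,  0]
  [-1, -1, -1,  0,  4, -1]
  [ 0,  0, -1,  0, -1,  2]
Characteristic polynomial: det(λI − L) = λ(λ² − 7λ + 9)²(λ − 4).
Roots: λ = 0; (λ² − 7λ + 9) = 0 ⇒ λ = (7 ± √13)/2 ≈ 1.6972, 5.3028 (multiplicity 2); (λ − 4) = 0 ⇒ λ = 4.
(Check: the roots sum (with multiplicity) to 18, matching trace L = Σdeg = 2·9 = 18.)
Laplacian eigenvalues (increasing order): [0.0, 1.6972, 1.6972, 4.0, 5.3028, 5.3028]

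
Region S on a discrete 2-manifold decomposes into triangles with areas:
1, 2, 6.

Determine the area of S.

1 + 2 + 6 = 9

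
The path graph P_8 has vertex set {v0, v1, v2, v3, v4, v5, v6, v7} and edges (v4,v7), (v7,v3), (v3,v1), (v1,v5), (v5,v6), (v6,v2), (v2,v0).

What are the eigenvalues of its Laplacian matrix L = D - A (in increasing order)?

The path graph P_n has Laplacian eigenvalues λ_k = 2 − 2cos(kπ/n), k = 0, 1, …, n−1. Here n = 8:
k=0: 2 − 2cos(0) = 0.0; k=1: 2 − 2cos(π/8) = 0.1522; k=2: 2 − 2cos(π/4) = 0.5858; k=3: 2 − 2cos(3π/8) = 1.2346; k=4: 2 − 2cos(π/2) = 2.0; k=5: 2 − 2cos(5π/8) = 2.7654; k=6: 2 − 2cos(3π/4) = 3.4142; k=7: 2 − 2cos(7π/8) = 3.8478.
Laplacian eigenvalues (increasing order): [0.0, 0.1522, 0.5858, 1.2346, 2.0, 2.7654, 3.4142, 3.8478]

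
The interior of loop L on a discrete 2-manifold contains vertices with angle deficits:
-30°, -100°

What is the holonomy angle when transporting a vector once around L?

Holonomy = total enclosed curvature = (-30°) + (-100°) = -130°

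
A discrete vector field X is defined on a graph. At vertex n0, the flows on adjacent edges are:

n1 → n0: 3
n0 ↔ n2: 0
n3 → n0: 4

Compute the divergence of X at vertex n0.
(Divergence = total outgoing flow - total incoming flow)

Divergence = sum of outgoing flows = (-3) + 0 + (-4) = -7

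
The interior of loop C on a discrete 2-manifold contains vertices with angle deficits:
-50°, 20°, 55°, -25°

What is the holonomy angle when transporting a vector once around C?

Holonomy = total enclosed curvature = (-50°) + 20° + 55° + (-25°) = 0°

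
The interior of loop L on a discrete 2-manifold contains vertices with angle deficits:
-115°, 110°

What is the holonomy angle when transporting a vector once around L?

Holonomy = total enclosed curvature = (-115°) + 110° = -5°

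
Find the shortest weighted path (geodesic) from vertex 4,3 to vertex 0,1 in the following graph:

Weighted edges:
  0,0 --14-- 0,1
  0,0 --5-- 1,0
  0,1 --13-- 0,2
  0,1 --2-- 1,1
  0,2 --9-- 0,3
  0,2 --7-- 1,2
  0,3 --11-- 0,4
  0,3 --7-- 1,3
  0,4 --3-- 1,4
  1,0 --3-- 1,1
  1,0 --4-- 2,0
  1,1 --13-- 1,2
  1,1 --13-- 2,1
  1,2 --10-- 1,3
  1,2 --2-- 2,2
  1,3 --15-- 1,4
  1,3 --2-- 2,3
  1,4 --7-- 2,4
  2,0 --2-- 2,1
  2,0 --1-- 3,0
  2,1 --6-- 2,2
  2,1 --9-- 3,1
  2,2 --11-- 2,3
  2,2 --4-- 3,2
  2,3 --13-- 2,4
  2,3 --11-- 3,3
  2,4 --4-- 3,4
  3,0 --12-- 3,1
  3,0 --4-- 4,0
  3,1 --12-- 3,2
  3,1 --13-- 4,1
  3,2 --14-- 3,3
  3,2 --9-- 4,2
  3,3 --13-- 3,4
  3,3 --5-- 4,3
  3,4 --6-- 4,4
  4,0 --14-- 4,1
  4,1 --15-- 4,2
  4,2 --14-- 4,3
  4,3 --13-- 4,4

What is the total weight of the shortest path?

Shortest path: 4,3 → 3,3 → 3,2 → 2,2 → 1,2 → 1,1 → 0,1, total weight = 40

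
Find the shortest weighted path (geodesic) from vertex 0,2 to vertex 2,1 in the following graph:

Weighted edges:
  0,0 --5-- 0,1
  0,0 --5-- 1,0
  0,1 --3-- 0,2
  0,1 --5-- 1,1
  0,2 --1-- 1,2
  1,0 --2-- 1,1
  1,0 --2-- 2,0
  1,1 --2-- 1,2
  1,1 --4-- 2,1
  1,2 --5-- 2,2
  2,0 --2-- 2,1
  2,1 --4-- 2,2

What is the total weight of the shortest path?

Shortest path: 0,2 → 1,2 → 1,1 → 2,1, total weight = 7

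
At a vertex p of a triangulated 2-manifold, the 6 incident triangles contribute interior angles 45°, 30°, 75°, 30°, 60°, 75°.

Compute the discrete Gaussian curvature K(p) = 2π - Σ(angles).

Sum of angles = 315°. K = 360° - 315° = 45°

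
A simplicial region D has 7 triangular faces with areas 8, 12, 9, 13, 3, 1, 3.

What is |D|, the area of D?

8 + 12 + 9 + 13 + 3 + 1 + 3 = 49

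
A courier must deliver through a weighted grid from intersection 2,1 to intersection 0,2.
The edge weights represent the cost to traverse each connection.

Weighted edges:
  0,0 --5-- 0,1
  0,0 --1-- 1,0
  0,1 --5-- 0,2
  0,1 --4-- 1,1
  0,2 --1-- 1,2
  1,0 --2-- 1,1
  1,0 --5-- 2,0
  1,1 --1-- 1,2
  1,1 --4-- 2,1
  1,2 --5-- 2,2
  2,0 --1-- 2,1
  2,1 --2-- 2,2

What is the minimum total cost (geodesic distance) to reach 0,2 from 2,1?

Shortest path: 2,1 → 1,1 → 1,2 → 0,2, total weight = 6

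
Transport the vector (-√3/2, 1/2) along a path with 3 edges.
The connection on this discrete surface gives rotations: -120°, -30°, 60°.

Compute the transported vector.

Total rotation: (-120°) + (-30°) + 60° = -90°. Final vector: (0.5000, 0.8660)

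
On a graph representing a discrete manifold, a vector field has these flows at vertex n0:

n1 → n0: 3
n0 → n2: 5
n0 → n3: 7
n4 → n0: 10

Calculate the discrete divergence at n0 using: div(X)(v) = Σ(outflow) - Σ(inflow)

Divergence = sum of outgoing flows = (-3) + 5 + 7 + (-10) = -1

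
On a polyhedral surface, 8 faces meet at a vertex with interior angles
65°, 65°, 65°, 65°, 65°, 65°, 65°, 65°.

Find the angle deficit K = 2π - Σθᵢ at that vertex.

Sum of angles = 520°. K = 360° - 520° = -160°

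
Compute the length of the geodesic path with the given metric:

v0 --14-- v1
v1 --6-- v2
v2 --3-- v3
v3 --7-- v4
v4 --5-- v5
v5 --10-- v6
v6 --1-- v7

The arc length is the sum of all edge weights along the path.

Arc length = 14 + 6 + 3 + 7 + 5 + 10 + 1 = 46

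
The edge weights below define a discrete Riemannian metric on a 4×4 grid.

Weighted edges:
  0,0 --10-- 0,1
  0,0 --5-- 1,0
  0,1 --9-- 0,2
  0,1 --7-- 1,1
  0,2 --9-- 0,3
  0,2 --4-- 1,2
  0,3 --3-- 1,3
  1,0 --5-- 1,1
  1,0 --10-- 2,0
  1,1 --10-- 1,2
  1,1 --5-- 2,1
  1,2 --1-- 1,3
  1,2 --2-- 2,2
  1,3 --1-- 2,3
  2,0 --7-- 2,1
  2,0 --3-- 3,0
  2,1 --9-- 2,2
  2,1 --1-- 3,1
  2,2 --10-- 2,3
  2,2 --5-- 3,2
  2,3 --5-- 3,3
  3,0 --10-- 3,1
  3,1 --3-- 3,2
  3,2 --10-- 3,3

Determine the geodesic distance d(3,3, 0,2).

Shortest path: 3,3 → 2,3 → 1,3 → 1,2 → 0,2, total weight = 11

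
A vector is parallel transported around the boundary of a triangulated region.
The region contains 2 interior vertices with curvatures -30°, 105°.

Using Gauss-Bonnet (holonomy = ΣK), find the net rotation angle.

Holonomy = total enclosed curvature = (-30°) + 105° = 75°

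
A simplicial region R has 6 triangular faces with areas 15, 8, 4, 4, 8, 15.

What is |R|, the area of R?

15 + 8 + 4 + 4 + 8 + 15 = 54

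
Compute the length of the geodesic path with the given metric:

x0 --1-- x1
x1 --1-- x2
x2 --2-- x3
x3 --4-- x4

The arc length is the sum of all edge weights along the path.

Arc length = 1 + 1 + 2 + 4 = 8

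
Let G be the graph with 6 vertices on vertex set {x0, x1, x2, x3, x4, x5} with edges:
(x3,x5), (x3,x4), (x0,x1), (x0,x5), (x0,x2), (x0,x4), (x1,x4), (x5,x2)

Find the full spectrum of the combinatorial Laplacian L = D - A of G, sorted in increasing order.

Degrees: deg(x0) = 4, deg(x1) = 2, deg(x2) = 2, deg(x3) = 2, deg(x4) = 3, deg(x5) = 3.
L = D − A with rows/columns ordered (x0, x1, x2, x3, x4, x5):
  [ 4, -1, -1,  0, -1, -1]
  [-1,  2,  0,  0, -1,  0]
  [-1,  0,  2,  0,  0, -1]
  [ 0,  0,  0,  2, -1, -1]
  [-1, -1,  0, -1,  3,  0]
  [-1,  0, -1, -1,  0,  3]
Characteristic polynomial: det(λI − L) = λ(λ² − 5λ + 5)(λ² − 7λ + 9)(λ − 4).
Roots: λ = 0; (λ² − 5λ + 5) = 0 ⇒ λ = (5 ± √5)/2 ≈ 1.382, 3.618; (λ² − 7λ + 9) = 0 ⇒ λ = (7 ± √13)/2 ≈ 1.6972, 5.3028; (λ − 4) = 0 ⇒ λ = 4.
(Check: the roots sum (with multiplicity) to 16, matching trace L = Σdeg = 2·8 = 16.)
Laplacian eigenvalues (increasing order): [0.0, 1.382, 1.6972, 3.618, 4.0, 5.3028]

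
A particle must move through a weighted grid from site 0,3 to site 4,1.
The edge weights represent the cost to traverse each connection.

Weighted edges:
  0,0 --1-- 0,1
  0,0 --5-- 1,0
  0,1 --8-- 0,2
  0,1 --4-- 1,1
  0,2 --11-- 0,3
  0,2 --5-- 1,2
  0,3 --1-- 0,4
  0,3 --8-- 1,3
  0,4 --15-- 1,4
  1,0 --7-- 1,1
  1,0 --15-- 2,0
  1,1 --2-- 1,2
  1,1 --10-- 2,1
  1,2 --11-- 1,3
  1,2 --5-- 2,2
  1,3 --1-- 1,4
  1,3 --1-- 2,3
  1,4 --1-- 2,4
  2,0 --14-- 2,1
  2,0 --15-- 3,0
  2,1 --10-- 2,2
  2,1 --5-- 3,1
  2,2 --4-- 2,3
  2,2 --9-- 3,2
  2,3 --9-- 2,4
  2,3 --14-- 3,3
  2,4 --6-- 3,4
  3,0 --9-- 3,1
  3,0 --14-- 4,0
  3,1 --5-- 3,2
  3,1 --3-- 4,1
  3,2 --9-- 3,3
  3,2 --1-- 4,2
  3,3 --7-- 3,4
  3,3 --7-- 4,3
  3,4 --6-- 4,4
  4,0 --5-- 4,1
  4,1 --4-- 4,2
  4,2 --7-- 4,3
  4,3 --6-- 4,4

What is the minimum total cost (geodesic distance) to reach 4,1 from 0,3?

Shortest path: 0,3 → 1,3 → 2,3 → 2,2 → 3,2 → 4,2 → 4,1, total weight = 27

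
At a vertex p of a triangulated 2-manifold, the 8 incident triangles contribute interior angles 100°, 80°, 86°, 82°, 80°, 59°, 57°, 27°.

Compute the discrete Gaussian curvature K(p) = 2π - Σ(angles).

Sum of angles = 571°. K = 360° - 571° = -211° = -211π/180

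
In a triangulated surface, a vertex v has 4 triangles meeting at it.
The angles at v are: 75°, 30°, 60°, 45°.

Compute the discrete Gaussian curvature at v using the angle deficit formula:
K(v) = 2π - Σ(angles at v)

Sum of angles = 210°. K = 360° - 210° = 150° = 5π/6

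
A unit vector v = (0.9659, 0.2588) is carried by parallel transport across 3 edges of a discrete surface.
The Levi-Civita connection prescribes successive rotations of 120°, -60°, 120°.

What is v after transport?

Total rotation: 120° + (-60°) + 120° = 180°. Final vector: (-0.9659, -0.2588)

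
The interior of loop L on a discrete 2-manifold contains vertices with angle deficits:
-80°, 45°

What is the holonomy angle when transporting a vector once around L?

Holonomy = total enclosed curvature = (-80°) + 45° = -35°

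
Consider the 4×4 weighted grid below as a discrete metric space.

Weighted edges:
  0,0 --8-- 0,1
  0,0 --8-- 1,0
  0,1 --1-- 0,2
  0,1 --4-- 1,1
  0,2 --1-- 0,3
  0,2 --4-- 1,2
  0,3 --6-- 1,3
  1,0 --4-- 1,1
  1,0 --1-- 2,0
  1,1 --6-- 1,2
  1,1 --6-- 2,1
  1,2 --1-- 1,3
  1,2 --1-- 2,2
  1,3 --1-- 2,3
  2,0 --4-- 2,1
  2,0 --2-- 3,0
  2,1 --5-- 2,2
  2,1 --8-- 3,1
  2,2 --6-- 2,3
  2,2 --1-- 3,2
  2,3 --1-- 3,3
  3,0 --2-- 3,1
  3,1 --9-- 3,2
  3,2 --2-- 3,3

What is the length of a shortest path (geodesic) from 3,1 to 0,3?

Shortest path: 3,1 → 3,0 → 2,0 → 1,0 → 1,1 → 0,1 → 0,2 → 0,3, total weight = 15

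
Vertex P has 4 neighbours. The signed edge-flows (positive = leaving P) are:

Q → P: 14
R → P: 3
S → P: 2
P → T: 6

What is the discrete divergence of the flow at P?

Divergence = sum of outgoing flows = (-14) + (-3) + (-2) + 6 = -13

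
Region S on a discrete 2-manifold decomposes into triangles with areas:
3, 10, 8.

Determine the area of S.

3 + 10 + 8 = 21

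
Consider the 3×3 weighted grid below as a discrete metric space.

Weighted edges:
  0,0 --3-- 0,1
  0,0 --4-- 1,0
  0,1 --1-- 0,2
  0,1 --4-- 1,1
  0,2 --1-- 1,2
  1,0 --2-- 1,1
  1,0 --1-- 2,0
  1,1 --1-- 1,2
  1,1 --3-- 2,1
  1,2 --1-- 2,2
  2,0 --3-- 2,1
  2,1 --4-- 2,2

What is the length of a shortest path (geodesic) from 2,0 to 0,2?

Shortest path: 2,0 → 1,0 → 1,1 → 1,2 → 0,2, total weight = 5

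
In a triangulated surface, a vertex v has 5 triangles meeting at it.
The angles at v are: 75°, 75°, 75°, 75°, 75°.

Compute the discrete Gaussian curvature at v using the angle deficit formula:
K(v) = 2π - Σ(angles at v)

Sum of angles = 375°. K = 360° - 375° = -15°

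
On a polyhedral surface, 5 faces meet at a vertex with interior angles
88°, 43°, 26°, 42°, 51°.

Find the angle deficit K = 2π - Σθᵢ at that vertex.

Sum of angles = 250°. K = 360° - 250° = 110° = 11π/18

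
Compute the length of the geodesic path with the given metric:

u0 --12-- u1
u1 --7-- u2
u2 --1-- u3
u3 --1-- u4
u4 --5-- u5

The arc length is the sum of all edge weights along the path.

Arc length = 12 + 7 + 1 + 1 + 5 = 26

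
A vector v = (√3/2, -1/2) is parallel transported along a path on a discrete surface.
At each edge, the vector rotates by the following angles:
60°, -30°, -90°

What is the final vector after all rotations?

Total rotation: 60° + (-30°) + (-90°) = -60°. Final vector: (0, -1)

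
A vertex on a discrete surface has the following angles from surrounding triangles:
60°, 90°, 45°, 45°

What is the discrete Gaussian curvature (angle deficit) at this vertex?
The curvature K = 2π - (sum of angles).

Sum of angles = 240°. K = 360° - 240° = 120° = 2π/3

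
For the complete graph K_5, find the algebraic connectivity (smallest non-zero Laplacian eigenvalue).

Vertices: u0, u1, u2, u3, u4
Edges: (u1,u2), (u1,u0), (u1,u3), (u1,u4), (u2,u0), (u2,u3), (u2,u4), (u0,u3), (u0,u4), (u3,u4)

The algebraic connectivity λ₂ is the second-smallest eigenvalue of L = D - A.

For the complete graph K_n, L = nI − J (J = all-ones matrix). J has eigenvalues n (once, eigenvector 𝟙) and 0 (multiplicity n−1), so L has eigenvalues 0 (once) and n (multiplicity n−1). Here n = 5: eigenvalue 0 once and 5 with multiplicity 4.
Laplacian eigenvalues: [0.0, 5.0, 5.0, 5.0, 5.0]. Algebraic connectivity (smallest non-zero eigenvalue) = 5.0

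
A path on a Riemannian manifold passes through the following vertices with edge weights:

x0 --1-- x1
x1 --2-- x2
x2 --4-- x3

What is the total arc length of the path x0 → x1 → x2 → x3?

Arc length = 1 + 2 + 4 = 7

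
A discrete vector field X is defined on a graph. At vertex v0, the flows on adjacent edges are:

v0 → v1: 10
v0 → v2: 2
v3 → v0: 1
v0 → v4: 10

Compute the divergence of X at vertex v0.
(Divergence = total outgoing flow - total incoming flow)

Divergence = sum of outgoing flows = 10 + 2 + (-1) + 10 = 21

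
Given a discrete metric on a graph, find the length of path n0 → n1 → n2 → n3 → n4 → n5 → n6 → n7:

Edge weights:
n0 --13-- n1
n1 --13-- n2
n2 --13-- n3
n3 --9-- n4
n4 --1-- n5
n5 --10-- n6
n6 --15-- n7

Arc length = 13 + 13 + 13 + 9 + 1 + 10 + 15 = 74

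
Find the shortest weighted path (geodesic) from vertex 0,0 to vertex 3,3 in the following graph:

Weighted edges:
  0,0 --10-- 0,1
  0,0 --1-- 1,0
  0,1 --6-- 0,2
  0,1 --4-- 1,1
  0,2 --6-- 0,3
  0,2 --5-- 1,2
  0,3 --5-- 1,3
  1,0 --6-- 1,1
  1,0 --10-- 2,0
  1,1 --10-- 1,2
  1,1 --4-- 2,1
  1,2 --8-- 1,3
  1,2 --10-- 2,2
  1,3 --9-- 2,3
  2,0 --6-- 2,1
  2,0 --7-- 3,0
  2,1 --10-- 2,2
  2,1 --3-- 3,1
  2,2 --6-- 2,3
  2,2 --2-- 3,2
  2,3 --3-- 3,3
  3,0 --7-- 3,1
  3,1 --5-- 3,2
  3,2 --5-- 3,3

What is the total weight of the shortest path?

Shortest path: 0,0 → 1,0 → 1,1 → 2,1 → 3,1 → 3,2 → 3,3, total weight = 24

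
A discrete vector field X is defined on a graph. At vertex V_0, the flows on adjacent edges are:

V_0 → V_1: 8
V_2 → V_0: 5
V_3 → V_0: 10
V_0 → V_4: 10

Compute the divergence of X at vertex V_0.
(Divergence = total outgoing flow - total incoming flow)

Divergence = sum of outgoing flows = 8 + (-5) + (-10) + 10 = 3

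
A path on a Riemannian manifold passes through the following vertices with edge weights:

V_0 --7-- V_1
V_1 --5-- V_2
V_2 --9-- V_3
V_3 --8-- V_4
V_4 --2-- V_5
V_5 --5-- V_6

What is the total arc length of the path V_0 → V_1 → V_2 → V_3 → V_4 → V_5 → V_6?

Arc length = 7 + 5 + 9 + 8 + 2 + 5 = 36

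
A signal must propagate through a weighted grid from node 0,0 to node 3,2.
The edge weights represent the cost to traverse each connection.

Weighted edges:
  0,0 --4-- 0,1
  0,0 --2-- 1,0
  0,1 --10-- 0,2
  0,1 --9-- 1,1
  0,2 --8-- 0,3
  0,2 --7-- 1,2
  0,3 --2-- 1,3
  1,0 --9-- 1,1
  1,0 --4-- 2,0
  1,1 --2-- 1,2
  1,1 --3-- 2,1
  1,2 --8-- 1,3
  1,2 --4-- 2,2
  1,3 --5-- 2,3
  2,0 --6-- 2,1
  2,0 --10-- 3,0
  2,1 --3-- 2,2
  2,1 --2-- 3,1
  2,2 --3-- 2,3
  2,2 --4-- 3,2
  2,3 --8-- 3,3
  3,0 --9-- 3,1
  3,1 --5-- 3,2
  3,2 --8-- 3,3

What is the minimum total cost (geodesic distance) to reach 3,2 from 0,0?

Shortest path: 0,0 → 1,0 → 2,0 → 2,1 → 3,1 → 3,2, total weight = 19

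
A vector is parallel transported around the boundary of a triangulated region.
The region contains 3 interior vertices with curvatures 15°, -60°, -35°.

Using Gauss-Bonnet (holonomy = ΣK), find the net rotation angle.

Holonomy = total enclosed curvature = 15° + (-60°) + (-35°) = -80°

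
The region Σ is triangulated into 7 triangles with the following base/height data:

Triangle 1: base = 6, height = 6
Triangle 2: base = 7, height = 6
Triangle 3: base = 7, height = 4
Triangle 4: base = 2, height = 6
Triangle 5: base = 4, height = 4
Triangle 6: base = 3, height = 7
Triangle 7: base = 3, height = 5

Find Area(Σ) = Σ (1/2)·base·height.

(1/2)×6×6 + (1/2)×7×6 + (1/2)×7×4 + (1/2)×2×6 + (1/2)×4×4 + (1/2)×3×7 + (1/2)×3×5 = 85.0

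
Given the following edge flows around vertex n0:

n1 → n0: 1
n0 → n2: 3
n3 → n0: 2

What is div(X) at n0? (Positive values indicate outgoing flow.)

Divergence = sum of outgoing flows = (-1) + 3 + (-2) = 0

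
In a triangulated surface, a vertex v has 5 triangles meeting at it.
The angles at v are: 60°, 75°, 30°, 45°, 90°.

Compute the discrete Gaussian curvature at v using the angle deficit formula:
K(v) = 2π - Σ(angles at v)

Sum of angles = 300°. K = 360° - 300° = 60°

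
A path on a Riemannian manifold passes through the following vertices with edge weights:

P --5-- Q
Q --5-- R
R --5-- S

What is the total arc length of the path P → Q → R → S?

Arc length = 5 + 5 + 5 = 15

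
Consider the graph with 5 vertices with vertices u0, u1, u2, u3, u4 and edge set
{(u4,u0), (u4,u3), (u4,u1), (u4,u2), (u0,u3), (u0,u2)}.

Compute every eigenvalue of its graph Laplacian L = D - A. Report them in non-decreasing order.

Degrees: deg(u0) = 3, deg(u1) = 1, deg(u2) = 2, deg(u3) = 2, deg(u4) = 4.
L = D − A with rows/columns ordered (u0, u1, u2, u3, u4):
  [ 3,  0, -1, -1, -1]
  [ 0,  1,  0,  0, -1]
  [-1,  0,  2,  0, -1]
  [-1,  0,  0,  2, -1]
  [-1, -1, -1, -1,  4]
Characteristic polynomial: det(λI − L) = λ(λ − 1)(λ − 2)(λ − 4)(λ − 5).
Roots: λ = 0; (λ − 1) = 0 ⇒ λ = 1; (λ − 2) = 0 ⇒ λ = 2; (λ − 4) = 0 ⇒ λ = 4; (λ − 5) = 0 ⇒ λ = 5.
(Check: the roots sum (with multiplicity) to 12, matching trace L = Σdeg = 2·6 = 12.)
Laplacian eigenvalues (increasing order): [0.0, 1.0, 2.0, 4.0, 5.0]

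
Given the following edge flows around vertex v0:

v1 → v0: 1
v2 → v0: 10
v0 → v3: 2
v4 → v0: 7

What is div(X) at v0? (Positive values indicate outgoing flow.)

Divergence = sum of outgoing flows = (-1) + (-10) + 2 + (-7) = -16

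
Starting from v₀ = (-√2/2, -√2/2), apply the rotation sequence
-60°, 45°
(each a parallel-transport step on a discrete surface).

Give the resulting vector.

Total rotation: (-60°) + 45° = -15°. Final vector: (-0.8660, -0.5000)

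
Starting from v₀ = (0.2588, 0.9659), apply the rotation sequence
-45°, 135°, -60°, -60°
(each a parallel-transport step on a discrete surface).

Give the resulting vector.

Total rotation: (-45°) + 135° + (-60°) + (-60°) = -30°. Final vector: (0.7071, 0.7071)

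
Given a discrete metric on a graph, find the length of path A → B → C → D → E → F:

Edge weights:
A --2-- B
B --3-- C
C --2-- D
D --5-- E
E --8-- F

Arc length = 2 + 3 + 2 + 5 + 8 = 20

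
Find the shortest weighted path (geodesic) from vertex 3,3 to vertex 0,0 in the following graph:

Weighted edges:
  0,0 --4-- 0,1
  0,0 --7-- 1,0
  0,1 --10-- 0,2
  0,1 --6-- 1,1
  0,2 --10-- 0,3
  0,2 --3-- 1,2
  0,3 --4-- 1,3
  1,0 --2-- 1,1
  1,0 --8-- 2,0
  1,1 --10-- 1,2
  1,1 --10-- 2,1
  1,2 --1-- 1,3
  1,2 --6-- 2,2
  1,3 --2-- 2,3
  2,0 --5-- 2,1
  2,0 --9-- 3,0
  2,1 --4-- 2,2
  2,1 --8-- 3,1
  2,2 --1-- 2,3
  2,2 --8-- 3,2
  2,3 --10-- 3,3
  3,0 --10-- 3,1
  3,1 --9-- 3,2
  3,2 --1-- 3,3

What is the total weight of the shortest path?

Shortest path: 3,3 → 2,3 → 1,3 → 1,2 → 0,2 → 0,1 → 0,0, total weight = 30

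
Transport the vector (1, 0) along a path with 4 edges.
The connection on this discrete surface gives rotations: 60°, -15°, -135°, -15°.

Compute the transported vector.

Total rotation: 60° + (-15°) + (-135°) + (-15°) = -105°. Final vector: (-0.2588, -0.9659)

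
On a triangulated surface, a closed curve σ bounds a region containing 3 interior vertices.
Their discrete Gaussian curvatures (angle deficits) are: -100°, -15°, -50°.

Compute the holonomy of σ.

Holonomy = total enclosed curvature = (-100°) + (-15°) + (-50°) = -165°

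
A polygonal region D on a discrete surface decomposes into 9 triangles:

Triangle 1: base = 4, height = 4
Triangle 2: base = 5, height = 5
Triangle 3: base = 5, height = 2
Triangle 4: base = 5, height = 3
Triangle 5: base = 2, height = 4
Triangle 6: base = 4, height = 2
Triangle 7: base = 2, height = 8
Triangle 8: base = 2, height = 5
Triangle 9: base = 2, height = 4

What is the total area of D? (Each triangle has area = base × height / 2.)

(1/2)×4×4 + (1/2)×5×5 + (1/2)×5×2 + (1/2)×5×3 + (1/2)×2×4 + (1/2)×4×2 + (1/2)×2×8 + (1/2)×2×5 + (1/2)×2×4 = 58.0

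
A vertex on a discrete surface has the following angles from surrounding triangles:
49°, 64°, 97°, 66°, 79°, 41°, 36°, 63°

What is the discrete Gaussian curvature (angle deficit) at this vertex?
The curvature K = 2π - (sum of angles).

Sum of angles = 495°. K = 360° - 495° = -135° = -3π/4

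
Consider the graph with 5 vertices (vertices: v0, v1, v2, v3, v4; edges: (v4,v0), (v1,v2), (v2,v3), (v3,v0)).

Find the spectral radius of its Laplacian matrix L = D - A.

Degrees: deg(v0) = 2, deg(v1) = 1, deg(v2) = 2, deg(v3) = 2, deg(v4) = 1.
L = D − A with rows/columns ordered (v0, v1, v2, v3, v4):
  [ 2,  0,  0, -1, -1]
  [ 0,  1, -1,  0,  0]
  [ 0, -1,  2, -1,  0]
  [-1,  0, -1,  2,  0]
  [-1,  0,  0,  0,  1]
Characteristic polynomial: det(λI − L) = λ(λ² − 3λ + 1)(λ² − 5λ + 5).
Roots: λ = 0; (λ² − 3λ + 1) = 0 ⇒ λ = (3 ± √5)/2 ≈ 0.382, 2.618; (λ² − 5λ + 5) = 0 ⇒ λ = (5 ± √5)/2 ≈ 1.382, 3.618.
(Check: the roots sum (with multiplicity) to 8, matching trace L = Σdeg = 2·4 = 8.)
Laplacian eigenvalues: [0.0, 0.382, 1.382, 2.618, 3.618]. Largest eigenvalue (spectral radius) = 3.618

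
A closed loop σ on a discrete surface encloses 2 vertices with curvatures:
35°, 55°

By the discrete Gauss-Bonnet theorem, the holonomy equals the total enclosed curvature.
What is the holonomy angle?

Holonomy = total enclosed curvature = 35° + 55° = 90°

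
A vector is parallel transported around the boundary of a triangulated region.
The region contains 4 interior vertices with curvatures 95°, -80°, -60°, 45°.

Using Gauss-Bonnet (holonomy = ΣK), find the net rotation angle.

Holonomy = total enclosed curvature = 95° + (-80°) + (-60°) + 45° = 0°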